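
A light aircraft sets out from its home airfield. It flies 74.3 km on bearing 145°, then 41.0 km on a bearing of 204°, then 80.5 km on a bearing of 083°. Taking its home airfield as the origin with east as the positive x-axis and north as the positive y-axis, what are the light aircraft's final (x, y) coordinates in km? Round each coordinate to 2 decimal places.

(105.84, -88.51)

Leg 1 (145°, 74.3 km): east 74.3 sin 145° = 42.62, north 74.3 cos 145° = -60.86
Leg 2 (204°, 41.0 km): east 41.0 sin 204° = -16.68, north 41.0 cos 204° = -37.46
Leg 3 (083°, 80.5 km): east 80.5 sin 83° = 79.90, north 80.5 cos 83° = 9.81
Summing: 105.84 km east, -88.51 km north → (105.84, -88.51).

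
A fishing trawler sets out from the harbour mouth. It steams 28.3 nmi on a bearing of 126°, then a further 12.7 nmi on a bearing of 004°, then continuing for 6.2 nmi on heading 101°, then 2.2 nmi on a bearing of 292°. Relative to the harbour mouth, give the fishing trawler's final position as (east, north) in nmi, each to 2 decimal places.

(27.83, -4.32)

Leg 1 (126°, 28.3 nmi): east 28.3 sin 126° = 22.90, north 28.3 cos 126° = -16.63
Leg 2 (004°, 12.7 nmi): east 12.7 sin 4° = 0.89, north 12.7 cos 4° = 12.67
Leg 3 (101°, 6.2 nmi): east 6.2 sin 101° = 6.09, north 6.2 cos 101° = -1.18
Leg 4 (292°, 2.2 nmi): east 2.2 sin 292° = -2.04, north 2.2 cos 292° = 0.82
Summing: 27.83 nmi east, -4.32 nmi north → (27.83, -4.32).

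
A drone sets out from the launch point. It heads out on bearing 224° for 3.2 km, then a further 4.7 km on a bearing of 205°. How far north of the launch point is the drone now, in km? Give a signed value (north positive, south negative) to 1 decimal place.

-6.6 km

Leg 1 (224°, 3.2 km): east 3.2 sin 224° = -2.22, north 3.2 cos 224° = -2.30
Leg 2 (205°, 4.7 km): east 4.7 sin 205° = -1.99, north 4.7 cos 205° = -4.26
Net north component: -6.56 km.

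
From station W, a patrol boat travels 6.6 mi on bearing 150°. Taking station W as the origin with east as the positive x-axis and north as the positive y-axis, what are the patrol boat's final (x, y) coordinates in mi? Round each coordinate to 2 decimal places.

(3.30, -5.72)

Leg 1 (150°, 6.6 mi): east 6.6 sin 150° = 3.30, north 6.6 cos 150° = -5.72
Summing: 3.30 mi east, -5.72 mi north → (3.30, -5.72).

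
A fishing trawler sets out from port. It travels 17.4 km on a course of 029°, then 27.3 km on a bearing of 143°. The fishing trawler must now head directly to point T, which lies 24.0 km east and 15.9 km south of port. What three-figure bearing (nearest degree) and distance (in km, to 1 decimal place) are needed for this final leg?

185°, 9.4 km

Leg 1 (029°, 17.4 km): east 17.4 sin 29° = 8.44, north 17.4 cos 29° = 15.22
Leg 2 (143°, 27.3 km): east 27.3 sin 143° = 16.43, north 27.3 cos 143° = -21.80
Current position: (24.87, -6.58). Target: (24.0, -15.9). Remaining: Δeast = -0.87, Δnorth = -9.32.
Bearing = atan2(-0.87, -9.32) mod 360° = 185.31°; distance = √((-0.87)² + (-9.32)²) = 9.356 km.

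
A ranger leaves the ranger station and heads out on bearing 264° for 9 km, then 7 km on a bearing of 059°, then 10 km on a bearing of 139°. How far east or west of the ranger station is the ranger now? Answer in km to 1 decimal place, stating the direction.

3.6 km east

Leg 1 (264°, 9 km): east 9 sin 264° = -8.95, north 9 cos 264° = -0.94
Leg 2 (059°, 7 km): east 7 sin 59° = 6.00, north 7 cos 59° = 3.61
Leg 3 (139°, 10 km): east 10 sin 139° = 6.56, north 10 cos 139° = -7.55
Net east component: 3.61 km.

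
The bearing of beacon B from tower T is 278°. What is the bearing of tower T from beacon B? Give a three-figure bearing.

098°

Back-bearing = 278° − 180° = 098°.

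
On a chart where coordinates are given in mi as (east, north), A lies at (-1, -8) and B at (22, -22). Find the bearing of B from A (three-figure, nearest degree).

121°

Δeast = 22 − -1 = 23.00; Δnorth = -22 − -8 = -14.00.
Bearing = atan2(Δeast, Δnorth) mod 360° = 121.33° ≈ 121°.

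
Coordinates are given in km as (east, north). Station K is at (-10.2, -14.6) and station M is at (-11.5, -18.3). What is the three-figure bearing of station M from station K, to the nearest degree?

Δeast = -11.5 − -10.2 = -1.30; Δnorth = -18.3 − -14.6 = -3.70.
Bearing = atan2(Δeast, Δnorth) mod 360° = 199.36° ≈ 199°.

199°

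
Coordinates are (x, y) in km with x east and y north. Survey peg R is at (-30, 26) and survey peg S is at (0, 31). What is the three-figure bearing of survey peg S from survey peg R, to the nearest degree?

Δeast = 0 − -30 = 30.00; Δnorth = 31 − 26 = 5.00.
Bearing = atan2(Δeast, Δnorth) mod 360° = 80.54° ≈ 081°.

081°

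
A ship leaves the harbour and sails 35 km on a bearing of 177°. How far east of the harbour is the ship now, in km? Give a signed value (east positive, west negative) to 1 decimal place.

Leg 1 (177°, 35 km): east 35 sin 177° = 1.83, north 35 cos 177° = -34.95
Net east component: 1.83 km.

1.8 km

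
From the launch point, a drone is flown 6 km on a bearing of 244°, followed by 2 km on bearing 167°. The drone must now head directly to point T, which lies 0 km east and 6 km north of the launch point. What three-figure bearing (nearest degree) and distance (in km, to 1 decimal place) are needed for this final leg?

Leg 1 (244°, 6 km): east 6 sin 244° = -5.39, north 6 cos 244° = -2.63
Leg 2 (167°, 2 km): east 2 sin 167° = 0.45, north 2 cos 167° = -1.95
Current position: (-4.94, -4.58). Target: (0, 6). Remaining: Δeast = 4.94, Δnorth = 10.58.
Bearing = atan2(4.94, 10.58) mod 360° = 25.04°; distance = √((4.94)² + (10.58)²) = 11.677 km.

025°, 11.7 km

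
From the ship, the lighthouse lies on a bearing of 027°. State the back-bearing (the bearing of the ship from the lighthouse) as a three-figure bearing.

207°

Back-bearing = 027° + 180° = 207°.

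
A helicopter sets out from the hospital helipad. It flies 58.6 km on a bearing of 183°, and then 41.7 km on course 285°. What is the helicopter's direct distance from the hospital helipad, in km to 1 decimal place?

Leg 1 (183°, 58.6 km): east 58.6 sin 183° = -3.07, north 58.6 cos 183° = -58.52
Leg 2 (285°, 41.7 km): east 41.7 sin 285° = -40.28, north 41.7 cos 285° = 10.79
Net: -43.35 east, -47.73 north. Distance = √((-43.35)² + (-47.73)²) = 64.473 km.

64.5 km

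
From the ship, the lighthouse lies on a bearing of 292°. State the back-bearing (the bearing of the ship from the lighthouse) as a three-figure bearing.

Back-bearing = 292° − 180° = 112°.

112°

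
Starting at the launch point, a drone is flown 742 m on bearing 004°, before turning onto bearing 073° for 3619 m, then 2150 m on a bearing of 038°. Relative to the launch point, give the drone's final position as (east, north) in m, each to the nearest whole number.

Leg 1 (004°, 742 m): east 742 sin 4° = 51.76, north 742 cos 4° = 740.19
Leg 2 (073°, 3619 m): east 3619 sin 73° = 3460.87, north 3619 cos 73° = 1058.09
Leg 3 (038°, 2150 m): east 2150 sin 38° = 1323.67, north 2150 cos 38° = 1694.22
Summing: 4836.30 m east, 3492.51 m north → (4836, 3493).

(4836, 3493)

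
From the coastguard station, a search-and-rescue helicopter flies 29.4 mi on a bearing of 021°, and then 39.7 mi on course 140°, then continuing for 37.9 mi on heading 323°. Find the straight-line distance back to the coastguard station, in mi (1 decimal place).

30.3 mi

Leg 1 (021°, 29.4 mi): east 29.4 sin 21° = 10.54, north 29.4 cos 21° = 27.45
Leg 2 (140°, 39.7 mi): east 39.7 sin 140° = 25.52, north 39.7 cos 140° = -30.41
Leg 3 (323°, 37.9 mi): east 37.9 sin 323° = -22.81, north 37.9 cos 323° = 30.27
Net: 13.25 east, 27.30 north. Distance = √((13.25)² + (27.30)²) = 30.347 mi.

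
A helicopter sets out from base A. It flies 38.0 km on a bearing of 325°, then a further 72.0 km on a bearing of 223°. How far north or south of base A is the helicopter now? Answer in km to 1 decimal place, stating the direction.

21.5 km south

Leg 1 (325°, 38.0 km): east 38.0 sin 325° = -21.80, north 38.0 cos 325° = 31.13
Leg 2 (223°, 72.0 km): east 72.0 sin 223° = -49.10, north 72.0 cos 223° = -52.66
Net north component: -21.53 km.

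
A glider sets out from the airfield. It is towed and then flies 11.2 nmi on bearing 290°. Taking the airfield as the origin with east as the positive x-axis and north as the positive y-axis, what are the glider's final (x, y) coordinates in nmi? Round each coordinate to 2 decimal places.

(-10.52, 3.83)

Leg 1 (290°, 11.2 nmi): east 11.2 sin 290° = -10.52, north 11.2 cos 290° = 3.83
Summing: -10.52 nmi east, 3.83 nmi north → (-10.52, 3.83).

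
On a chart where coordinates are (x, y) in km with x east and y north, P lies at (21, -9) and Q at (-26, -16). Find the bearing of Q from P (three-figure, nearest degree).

Δeast = -26 − 21 = -47.00; Δnorth = -16 − -9 = -7.00.
Bearing = atan2(Δeast, Δnorth) mod 360° = 261.53° ≈ 262°.

262°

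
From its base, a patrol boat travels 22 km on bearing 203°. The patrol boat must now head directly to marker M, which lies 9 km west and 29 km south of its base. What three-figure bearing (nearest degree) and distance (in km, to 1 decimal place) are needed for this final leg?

Leg 1 (203°, 22 km): east 22 sin 203° = -8.60, north 22 cos 203° = -20.25
Current position: (-8.60, -20.25). Target: (-9, -29). Remaining: Δeast = -0.40, Δnorth = -8.75.
Bearing = atan2(-0.40, -8.75) mod 360° = 182.64°; distance = √((-0.40)² + (-8.75)²) = 8.758 km.

183°, 8.8 km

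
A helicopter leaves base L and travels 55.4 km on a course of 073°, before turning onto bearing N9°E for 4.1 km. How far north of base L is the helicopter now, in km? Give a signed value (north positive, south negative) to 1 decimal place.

20.2 km

Leg 1 (073°, 55.4 km): east 55.4 sin 73° = 52.98, north 55.4 cos 73° = 16.20
Leg 2 (N9°E, 4.1 km): east 4.1 sin 9° = 0.64, north 4.1 cos 9° = 4.05
Net north component: 20.25 km.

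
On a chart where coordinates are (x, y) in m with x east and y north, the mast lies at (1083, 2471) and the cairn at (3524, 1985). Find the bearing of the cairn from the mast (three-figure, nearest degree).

101°

Δeast = 3524 − 1083 = 2441.00; Δnorth = 1985 − 2471 = -486.00.
Bearing = atan2(Δeast, Δnorth) mod 360° = 101.26° ≈ 101°.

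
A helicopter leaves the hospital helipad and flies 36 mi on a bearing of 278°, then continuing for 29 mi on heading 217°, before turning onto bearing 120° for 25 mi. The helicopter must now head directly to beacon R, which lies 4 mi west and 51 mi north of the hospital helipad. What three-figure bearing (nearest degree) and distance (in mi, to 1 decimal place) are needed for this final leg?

Leg 1 (278°, 36 mi): east 36 sin 278° = -35.65, north 36 cos 278° = 5.01
Leg 2 (217°, 29 mi): east 29 sin 217° = -17.45, north 29 cos 217° = -23.16
Leg 3 (120°, 25 mi): east 25 sin 120° = 21.65, north 25 cos 120° = -12.50
Current position: (-31.45, -30.65). Target: (-4, 51). Remaining: Δeast = 27.45, Δnorth = 81.65.
Bearing = atan2(27.45, 81.65) mod 360° = 18.58°; distance = √((27.45)² + (81.65)²) = 86.141 mi.

019°, 86.1 mi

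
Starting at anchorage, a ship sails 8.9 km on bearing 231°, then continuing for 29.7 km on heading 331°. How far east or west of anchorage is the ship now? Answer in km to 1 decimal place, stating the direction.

21.3 km west

Leg 1 (231°, 8.9 km): east 8.9 sin 231° = -6.92, north 8.9 cos 231° = -5.60
Leg 2 (331°, 29.7 km): east 29.7 sin 331° = -14.40, north 29.7 cos 331° = 25.98
Net east component: -21.32 km.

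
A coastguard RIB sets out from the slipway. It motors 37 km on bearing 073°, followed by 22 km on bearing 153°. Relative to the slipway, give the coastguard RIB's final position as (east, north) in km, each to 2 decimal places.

(45.37, -8.78)

Leg 1 (073°, 37 km): east 37 sin 73° = 35.38, north 37 cos 73° = 10.82
Leg 2 (153°, 22 km): east 22 sin 153° = 9.99, north 22 cos 153° = -19.60
Summing: 45.37 km east, -8.78 km north → (45.37, -8.78).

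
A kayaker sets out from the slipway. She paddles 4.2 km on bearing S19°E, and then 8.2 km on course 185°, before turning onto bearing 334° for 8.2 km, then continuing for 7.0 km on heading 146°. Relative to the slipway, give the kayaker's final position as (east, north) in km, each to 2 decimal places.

(0.97, -10.57)

Leg 1 (S19°E, 4.2 km): east 4.2 sin 161° = 1.37, north 4.2 cos 161° = -3.97
Leg 2 (185°, 8.2 km): east 8.2 sin 185° = -0.71, north 8.2 cos 185° = -8.17
Leg 3 (334°, 8.2 km): east 8.2 sin 334° = -3.59, north 8.2 cos 334° = 7.37
Leg 4 (146°, 7.0 km): east 7.0 sin 146° = 3.91, north 7.0 cos 146° = -5.80
Summing: 0.97 km east, -10.57 km north → (0.97, -10.57).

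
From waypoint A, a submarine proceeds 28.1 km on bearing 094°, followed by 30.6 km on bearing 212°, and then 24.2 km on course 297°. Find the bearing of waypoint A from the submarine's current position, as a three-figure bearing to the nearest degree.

030°

Leg 1 (094°, 28.1 km): east 28.1 sin 94° = 28.03, north 28.1 cos 94° = -1.96
Leg 2 (212°, 30.6 km): east 30.6 sin 212° = -16.22, north 30.6 cos 212° = -25.95
Leg 3 (297°, 24.2 km): east 24.2 sin 297° = -21.56, north 24.2 cos 297° = 10.99
Net displacement: -9.75 east, -16.92 north. Direction back to start is (9.75, 16.92): bearing = atan2(9.75, 16.92) mod 360° = 29.94° ≈ 030°.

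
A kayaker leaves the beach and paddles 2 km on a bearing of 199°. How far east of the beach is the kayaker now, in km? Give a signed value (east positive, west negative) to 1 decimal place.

-0.7 km

Leg 1 (199°, 2 km): east 2 sin 199° = -0.65, north 2 cos 199° = -1.89
Net east component: -0.65 km.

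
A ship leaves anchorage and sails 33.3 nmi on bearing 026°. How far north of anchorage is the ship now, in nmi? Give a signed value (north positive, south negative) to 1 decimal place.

29.9 nmi

Leg 1 (026°, 33.3 nmi): east 33.3 sin 26° = 14.60, north 33.3 cos 26° = 29.93
Net north component: 29.93 nmi.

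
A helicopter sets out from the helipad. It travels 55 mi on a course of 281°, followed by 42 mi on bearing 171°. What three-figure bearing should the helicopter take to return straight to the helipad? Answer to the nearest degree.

Leg 1 (281°, 55 mi): east 55 sin 281° = -53.99, north 55 cos 281° = 10.49
Leg 2 (171°, 42 mi): east 42 sin 171° = 6.57, north 42 cos 171° = -41.48
Net displacement: -47.42 east, -30.99 north. Direction back to start is (47.42, 30.99): bearing = atan2(47.42, 30.99) mod 360° = 56.84° ≈ 057°.

057°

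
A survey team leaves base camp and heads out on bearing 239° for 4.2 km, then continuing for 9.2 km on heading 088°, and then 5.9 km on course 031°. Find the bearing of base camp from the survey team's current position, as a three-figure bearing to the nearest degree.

250°

Leg 1 (239°, 4.2 km): east 4.2 sin 239° = -3.60, north 4.2 cos 239° = -2.16
Leg 2 (088°, 9.2 km): east 9.2 sin 88° = 9.19, north 9.2 cos 88° = 0.32
Leg 3 (031°, 5.9 km): east 5.9 sin 31° = 3.04, north 5.9 cos 31° = 5.06
Net displacement: 8.63 east, 3.22 north. Direction back to start is (-8.63, -3.22): bearing = atan2(-8.63, -3.22) mod 360° = 249.57° ≈ 250°.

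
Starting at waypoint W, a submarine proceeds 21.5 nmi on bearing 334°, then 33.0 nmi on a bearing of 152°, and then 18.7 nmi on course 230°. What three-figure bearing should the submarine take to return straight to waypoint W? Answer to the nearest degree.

Leg 1 (334°, 21.5 nmi): east 21.5 sin 334° = -9.42, north 21.5 cos 334° = 19.32
Leg 2 (152°, 33.0 nmi): east 33.0 sin 152° = 15.49, north 33.0 cos 152° = -29.14
Leg 3 (230°, 18.7 nmi): east 18.7 sin 230° = -14.33, north 18.7 cos 230° = -12.02
Net displacement: -8.26 east, -21.83 north. Direction back to start is (8.26, 21.83): bearing = atan2(8.26, 21.83) mod 360° = 20.72° ≈ 021°.

021°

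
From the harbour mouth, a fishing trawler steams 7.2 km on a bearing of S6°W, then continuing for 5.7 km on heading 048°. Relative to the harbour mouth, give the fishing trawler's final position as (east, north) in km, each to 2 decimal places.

Leg 1 (S6°W, 7.2 km): east 7.2 sin 186° = -0.75, north 7.2 cos 186° = -7.16
Leg 2 (048°, 5.7 km): east 5.7 sin 48° = 4.24, north 5.7 cos 48° = 3.81
Summing: 3.48 km east, -3.35 km north → (3.48, -3.35).

(3.48, -3.35)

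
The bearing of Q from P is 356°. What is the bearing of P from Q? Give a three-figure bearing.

176°

Back-bearing = 356° − 180° = 176°.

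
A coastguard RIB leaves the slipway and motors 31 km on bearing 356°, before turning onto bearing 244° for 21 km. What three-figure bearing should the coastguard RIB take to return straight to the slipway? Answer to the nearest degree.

136°

Leg 1 (356°, 31 km): east 31 sin 356° = -2.16, north 31 cos 356° = 30.92
Leg 2 (244°, 21 km): east 21 sin 244° = -18.87, north 21 cos 244° = -9.21
Net displacement: -21.04 east, 21.72 north. Direction back to start is (21.04, -21.72): bearing = atan2(21.04, -21.72) mod 360° = 135.91° ≈ 136°.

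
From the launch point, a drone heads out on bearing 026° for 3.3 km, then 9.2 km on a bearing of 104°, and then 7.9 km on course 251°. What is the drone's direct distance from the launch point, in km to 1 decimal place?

Leg 1 (026°, 3.3 km): east 3.3 sin 26° = 1.45, north 3.3 cos 26° = 2.97
Leg 2 (104°, 9.2 km): east 9.2 sin 104° = 8.93, north 9.2 cos 104° = -2.23
Leg 3 (251°, 7.9 km): east 7.9 sin 251° = -7.47, north 7.9 cos 251° = -2.57
Net: 2.90 east, -1.83 north. Distance = √((2.90)² + (-1.83)²) = 3.433 km.

3.4 km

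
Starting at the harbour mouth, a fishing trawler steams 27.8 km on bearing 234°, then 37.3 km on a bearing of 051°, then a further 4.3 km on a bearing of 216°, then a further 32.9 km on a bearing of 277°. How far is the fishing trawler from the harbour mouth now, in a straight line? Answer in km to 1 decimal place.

Leg 1 (234°, 27.8 km): east 27.8 sin 234° = -22.49, north 27.8 cos 234° = -16.34
Leg 2 (051°, 37.3 km): east 37.3 sin 51° = 28.99, north 37.3 cos 51° = 23.47
Leg 3 (216°, 4.3 km): east 4.3 sin 216° = -2.53, north 4.3 cos 216° = -3.48
Leg 4 (277°, 32.9 km): east 32.9 sin 277° = -32.65, north 32.9 cos 277° = 4.01
Net: -28.69 east, 7.66 north. Distance = √((-28.69)² + (7.66)²) = 29.692 km.

29.7 km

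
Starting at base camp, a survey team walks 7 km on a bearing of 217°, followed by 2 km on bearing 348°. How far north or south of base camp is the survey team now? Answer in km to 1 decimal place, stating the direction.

3.6 km south

Leg 1 (217°, 7 km): east 7 sin 217° = -4.21, north 7 cos 217° = -5.59
Leg 2 (348°, 2 km): east 2 sin 348° = -0.42, north 2 cos 348° = 1.96
Net north component: -3.63 km.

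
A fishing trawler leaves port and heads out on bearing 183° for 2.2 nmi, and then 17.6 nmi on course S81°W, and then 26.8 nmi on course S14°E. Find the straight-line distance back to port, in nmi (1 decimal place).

32.9 nmi

Leg 1 (183°, 2.2 nmi): east 2.2 sin 183° = -0.12, north 2.2 cos 183° = -2.20
Leg 2 (S81°W, 17.6 nmi): east 17.6 sin 261° = -17.38, north 17.6 cos 261° = -2.75
Leg 3 (S14°E, 26.8 nmi): east 26.8 sin 166° = 6.48, north 26.8 cos 166° = -26.00
Net: -11.01 east, -30.95 north. Distance = √((-11.01)² + (-30.95)²) = 32.856 nmi.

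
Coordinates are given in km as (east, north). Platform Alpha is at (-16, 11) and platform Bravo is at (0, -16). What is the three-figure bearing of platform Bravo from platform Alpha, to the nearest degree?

Δeast = 0 − -16 = 16.00; Δnorth = -16 − 11 = -27.00.
Bearing = atan2(Δeast, Δnorth) mod 360° = 149.35° ≈ 149°.

149°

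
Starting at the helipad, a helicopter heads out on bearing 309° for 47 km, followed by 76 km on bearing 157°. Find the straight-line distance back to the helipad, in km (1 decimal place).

41.0 km

Leg 1 (309°, 47 km): east 47 sin 309° = -36.53, north 47 cos 309° = 29.58
Leg 2 (157°, 76 km): east 76 sin 157° = 29.70, north 76 cos 157° = -69.96
Net: -6.83 east, -40.38 north. Distance = √((-6.83)² + (-40.38)²) = 40.954 km.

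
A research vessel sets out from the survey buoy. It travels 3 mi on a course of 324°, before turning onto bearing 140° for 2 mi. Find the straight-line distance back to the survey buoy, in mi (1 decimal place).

Leg 1 (324°, 3 mi): east 3 sin 324° = -1.76, north 3 cos 324° = 2.43
Leg 2 (140°, 2 mi): east 2 sin 140° = 1.29, north 2 cos 140° = -1.53
Net: -0.48 east, 0.89 north. Distance = √((-0.48)² + (0.89)²) = 1.015 mi.

1.0 mi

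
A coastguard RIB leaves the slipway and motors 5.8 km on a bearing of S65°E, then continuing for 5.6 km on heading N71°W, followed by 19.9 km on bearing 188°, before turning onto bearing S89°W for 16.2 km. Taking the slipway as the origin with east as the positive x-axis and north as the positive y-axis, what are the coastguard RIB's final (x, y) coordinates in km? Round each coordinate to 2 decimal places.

Leg 1 (S65°E, 5.8 km): east 5.8 sin 115° = 5.26, north 5.8 cos 115° = -2.45
Leg 2 (N71°W, 5.6 km): east 5.6 sin 289° = -5.29, north 5.6 cos 289° = 1.82
Leg 3 (188°, 19.9 km): east 19.9 sin 188° = -2.77, north 19.9 cos 188° = -19.71
Leg 4 (S89°W, 16.2 km): east 16.2 sin 269° = -16.20, north 16.2 cos 269° = -0.28
Summing: -19.01 km east, -20.62 km north → (-19.01, -20.62).

(-19.01, -20.62)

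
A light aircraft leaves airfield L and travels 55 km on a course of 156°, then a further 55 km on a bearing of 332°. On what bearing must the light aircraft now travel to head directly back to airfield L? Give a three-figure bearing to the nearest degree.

064°

Leg 1 (156°, 55 km): east 55 sin 156° = 22.37, north 55 cos 156° = -50.25
Leg 2 (332°, 55 km): east 55 sin 332° = -25.82, north 55 cos 332° = 48.56
Net displacement: -3.45 east, -1.68 north. Direction back to start is (3.45, 1.68): bearing = atan2(3.45, 1.68) mod 360° = 64.00° ≈ 064°.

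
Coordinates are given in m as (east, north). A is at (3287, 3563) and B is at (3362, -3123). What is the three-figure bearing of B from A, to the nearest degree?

Δeast = 3362 − 3287 = 75.00; Δnorth = -3123 − 3563 = -6686.00.
Bearing = atan2(Δeast, Δnorth) mod 360° = 179.36° ≈ 179°.

179°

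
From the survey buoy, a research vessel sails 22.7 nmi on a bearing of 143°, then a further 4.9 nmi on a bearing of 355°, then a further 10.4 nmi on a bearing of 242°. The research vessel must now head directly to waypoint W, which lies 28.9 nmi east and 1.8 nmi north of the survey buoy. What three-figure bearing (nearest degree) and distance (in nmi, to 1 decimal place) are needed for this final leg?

051°, 31.9 nmi

Leg 1 (143°, 22.7 nmi): east 22.7 sin 143° = 13.66, north 22.7 cos 143° = -18.13
Leg 2 (355°, 4.9 nmi): east 4.9 sin 355° = -0.43, north 4.9 cos 355° = 4.88
Leg 3 (242°, 10.4 nmi): east 10.4 sin 242° = -9.18, north 10.4 cos 242° = -4.88
Current position: (4.05, -18.13). Target: (28.9, 1.8). Remaining: Δeast = 24.85, Δnorth = 19.93.
Bearing = atan2(24.85, 19.93) mod 360° = 51.27°; distance = √((24.85)² + (19.93)²) = 31.854 nmi.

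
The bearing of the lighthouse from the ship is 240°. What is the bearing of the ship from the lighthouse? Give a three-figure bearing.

Back-bearing = 240° − 180° = 060°.

060°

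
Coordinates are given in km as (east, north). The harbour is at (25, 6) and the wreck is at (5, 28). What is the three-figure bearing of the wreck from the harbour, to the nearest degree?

318°

Δeast = 5 − 25 = -20.00; Δnorth = 28 − 6 = 22.00.
Bearing = atan2(Δeast, Δnorth) mod 360° = 317.73° ≈ 318°.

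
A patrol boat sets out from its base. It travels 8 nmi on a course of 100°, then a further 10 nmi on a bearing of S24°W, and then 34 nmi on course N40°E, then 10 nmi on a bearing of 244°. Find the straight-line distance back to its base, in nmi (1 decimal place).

20.1 nmi

Leg 1 (100°, 8 nmi): east 8 sin 100° = 7.88, north 8 cos 100° = -1.39
Leg 2 (S24°W, 10 nmi): east 10 sin 204° = -4.07, north 10 cos 204° = -9.14
Leg 3 (N40°E, 34 nmi): east 34 sin 40° = 21.85, north 34 cos 40° = 26.05
Leg 4 (244°, 10 nmi): east 10 sin 244° = -8.99, north 10 cos 244° = -4.38
Net: 16.68 east, 11.14 north. Distance = √((16.68)² + (11.14)²) = 20.055 nmi.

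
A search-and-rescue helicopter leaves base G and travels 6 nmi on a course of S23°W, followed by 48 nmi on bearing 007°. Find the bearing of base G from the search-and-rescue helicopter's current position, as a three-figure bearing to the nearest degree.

Leg 1 (S23°W, 6 nmi): east 6 sin 203° = -2.34, north 6 cos 203° = -5.52
Leg 2 (007°, 48 nmi): east 48 sin 7° = 5.85, north 48 cos 7° = 47.64
Net displacement: 3.51 east, 42.12 north. Direction back to start is (-3.51, -42.12): bearing = atan2(-3.51, -42.12) mod 360° = 184.76° ≈ 185°.

185°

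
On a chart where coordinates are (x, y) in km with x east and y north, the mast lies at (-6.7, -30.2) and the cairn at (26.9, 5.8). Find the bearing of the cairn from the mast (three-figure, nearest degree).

Δeast = 26.9 − -6.7 = 33.60; Δnorth = 5.8 − -30.2 = 36.00.
Bearing = atan2(Δeast, Δnorth) mod 360° = 43.03° ≈ 043°.

043°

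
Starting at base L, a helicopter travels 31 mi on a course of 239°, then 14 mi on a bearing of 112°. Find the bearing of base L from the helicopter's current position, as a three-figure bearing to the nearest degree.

033°

Leg 1 (239°, 31 mi): east 31 sin 239° = -26.57, north 31 cos 239° = -15.97
Leg 2 (112°, 14 mi): east 14 sin 112° = 12.98, north 14 cos 112° = -5.24
Net displacement: -13.59 east, -21.21 north. Direction back to start is (13.59, 21.21): bearing = atan2(13.59, 21.21) mod 360° = 32.65° ≈ 033°.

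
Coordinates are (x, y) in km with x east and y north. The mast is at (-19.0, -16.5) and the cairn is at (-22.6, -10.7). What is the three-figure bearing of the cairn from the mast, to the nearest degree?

Δeast = -22.6 − -19.0 = -3.60; Δnorth = -10.7 − -16.5 = 5.80.
Bearing = atan2(Δeast, Δnorth) mod 360° = 328.17° ≈ 328°.

328°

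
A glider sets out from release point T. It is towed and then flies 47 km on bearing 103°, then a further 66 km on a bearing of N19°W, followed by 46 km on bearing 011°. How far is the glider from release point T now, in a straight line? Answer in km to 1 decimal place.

Leg 1 (103°, 47 km): east 47 sin 103° = 45.80, north 47 cos 103° = -10.57
Leg 2 (N19°W, 66 km): east 66 sin 341° = -21.49, north 66 cos 341° = 62.40
Leg 3 (011°, 46 km): east 46 sin 11° = 8.78, north 46 cos 11° = 45.15
Net: 33.09 east, 96.99 north. Distance = √((33.09)² + (96.99)²) = 102.474 km.

102.5 km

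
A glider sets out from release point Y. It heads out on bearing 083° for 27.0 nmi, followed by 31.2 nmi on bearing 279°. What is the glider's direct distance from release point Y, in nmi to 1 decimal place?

9.1 nmi

Leg 1 (083°, 27.0 nmi): east 27.0 sin 83° = 26.80, north 27.0 cos 83° = 3.29
Leg 2 (279°, 31.2 nmi): east 31.2 sin 279° = -30.82, north 31.2 cos 279° = 4.88
Net: -4.02 east, 8.17 north. Distance = √((-4.02)² + (8.17)²) = 9.105 nmi.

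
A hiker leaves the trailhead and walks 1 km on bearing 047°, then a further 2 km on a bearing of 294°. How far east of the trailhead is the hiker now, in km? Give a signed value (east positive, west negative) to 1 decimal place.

-1.1 km

Leg 1 (047°, 1 km): east 1 sin 47° = 0.73, north 1 cos 47° = 0.68
Leg 2 (294°, 2 km): east 2 sin 294° = -1.83, north 2 cos 294° = 0.81
Net east component: -1.10 km.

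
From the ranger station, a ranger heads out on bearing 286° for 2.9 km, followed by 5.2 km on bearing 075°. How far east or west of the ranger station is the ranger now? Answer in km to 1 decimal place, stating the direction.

Leg 1 (286°, 2.9 km): east 2.9 sin 286° = -2.79, north 2.9 cos 286° = 0.80
Leg 2 (075°, 5.2 km): east 5.2 sin 75° = 5.02, north 5.2 cos 75° = 1.35
Net east component: 2.24 km.

2.2 km east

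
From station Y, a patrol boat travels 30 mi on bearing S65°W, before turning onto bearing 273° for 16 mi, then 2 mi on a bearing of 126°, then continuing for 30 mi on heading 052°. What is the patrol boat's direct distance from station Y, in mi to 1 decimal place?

18.7 mi

Leg 1 (S65°W, 30 mi): east 30 sin 245° = -27.19, north 30 cos 245° = -12.68
Leg 2 (273°, 16 mi): east 16 sin 273° = -15.98, north 16 cos 273° = 0.84
Leg 3 (126°, 2 mi): east 2 sin 126° = 1.62, north 2 cos 126° = -1.18
Leg 4 (052°, 30 mi): east 30 sin 52° = 23.64, north 30 cos 52° = 18.47
Net: -17.91 east, 5.45 north. Distance = √((-17.91)² + (5.45)²) = 18.721 mi.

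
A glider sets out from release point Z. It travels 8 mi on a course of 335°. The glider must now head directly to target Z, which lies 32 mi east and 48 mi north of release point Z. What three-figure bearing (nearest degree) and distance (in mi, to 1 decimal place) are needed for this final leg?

Leg 1 (335°, 8 mi): east 8 sin 335° = -3.38, north 8 cos 335° = 7.25
Current position: (-3.38, 7.25). Target: (32, 48). Remaining: Δeast = 35.38, Δnorth = 40.75.
Bearing = atan2(35.38, 40.75) mod 360° = 40.97°; distance = √((35.38)² + (40.75)²) = 53.966 mi.

041°, 54.0 mi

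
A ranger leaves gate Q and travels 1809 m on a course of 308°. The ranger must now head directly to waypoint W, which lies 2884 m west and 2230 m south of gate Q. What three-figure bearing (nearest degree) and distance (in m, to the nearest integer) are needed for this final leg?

Leg 1 (308°, 1809 m): east 1809 sin 308° = -1425.51, north 1809 cos 308° = 1113.73
Current position: (-1425.51, 1113.73). Target: (-2884, -2230). Remaining: Δeast = -1458.49, Δnorth = -3343.73.
Bearing = atan2(-1458.49, -3343.73) mod 360° = 203.57°; distance = √((-1458.49)² + (-3343.73)²) = 3647.976 m.

204°, 3648 m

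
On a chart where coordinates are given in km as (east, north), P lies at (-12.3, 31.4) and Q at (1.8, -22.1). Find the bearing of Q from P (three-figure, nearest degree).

165°

Δeast = 1.8 − -12.3 = 14.10; Δnorth = -22.1 − 31.4 = -53.50.
Bearing = atan2(Δeast, Δnorth) mod 360° = 165.24° ≈ 165°.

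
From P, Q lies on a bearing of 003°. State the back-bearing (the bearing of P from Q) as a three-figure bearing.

183°

Back-bearing = 003° + 180° = 183°.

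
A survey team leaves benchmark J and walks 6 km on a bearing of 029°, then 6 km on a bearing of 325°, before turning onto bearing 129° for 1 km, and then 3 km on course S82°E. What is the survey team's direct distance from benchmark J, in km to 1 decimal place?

Leg 1 (029°, 6 km): east 6 sin 29° = 2.91, north 6 cos 29° = 5.25
Leg 2 (325°, 6 km): east 6 sin 325° = -3.44, north 6 cos 325° = 4.91
Leg 3 (129°, 1 km): east 1 sin 129° = 0.78, north 1 cos 129° = -0.63
Leg 4 (S82°E, 3 km): east 3 sin 98° = 2.97, north 3 cos 98° = -0.42
Net: 3.22 east, 9.12 north. Distance = √((3.22)² + (9.12)²) = 9.666 km.

9.7 km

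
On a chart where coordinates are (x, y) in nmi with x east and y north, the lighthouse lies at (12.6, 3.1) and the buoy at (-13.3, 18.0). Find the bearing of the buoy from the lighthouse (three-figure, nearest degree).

300°

Δeast = -13.3 − 12.6 = -25.90; Δnorth = 18.0 − 3.1 = 14.90.
Bearing = atan2(Δeast, Δnorth) mod 360° = 299.91° ≈ 300°.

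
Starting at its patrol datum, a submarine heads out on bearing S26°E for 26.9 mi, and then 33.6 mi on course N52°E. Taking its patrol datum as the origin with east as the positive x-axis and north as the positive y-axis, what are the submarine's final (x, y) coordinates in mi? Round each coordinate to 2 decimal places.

(38.27, -3.49)

Leg 1 (S26°E, 26.9 mi): east 26.9 sin 154° = 11.79, north 26.9 cos 154° = -24.18
Leg 2 (N52°E, 33.6 mi): east 33.6 sin 52° = 26.48, north 33.6 cos 52° = 20.69
Summing: 38.27 mi east, -3.49 mi north → (38.27, -3.49).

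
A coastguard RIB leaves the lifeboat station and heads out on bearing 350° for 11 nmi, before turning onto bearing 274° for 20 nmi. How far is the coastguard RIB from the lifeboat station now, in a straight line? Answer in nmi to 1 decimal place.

25.0 nmi

Leg 1 (350°, 11 nmi): east 11 sin 350° = -1.91, north 11 cos 350° = 10.83
Leg 2 (274°, 20 nmi): east 20 sin 274° = -19.95, north 20 cos 274° = 1.40
Net: -21.86 east, 12.23 north. Distance = √((-21.86)² + (12.23)²) = 25.049 nmi.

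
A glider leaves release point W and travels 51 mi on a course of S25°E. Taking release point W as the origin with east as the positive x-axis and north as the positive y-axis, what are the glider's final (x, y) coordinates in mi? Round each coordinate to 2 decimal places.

Leg 1 (S25°E, 51 mi): east 51 sin 155° = 21.55, north 51 cos 155° = -46.22
Summing: 21.55 mi east, -46.22 mi north → (21.55, -46.22).

(21.55, -46.22)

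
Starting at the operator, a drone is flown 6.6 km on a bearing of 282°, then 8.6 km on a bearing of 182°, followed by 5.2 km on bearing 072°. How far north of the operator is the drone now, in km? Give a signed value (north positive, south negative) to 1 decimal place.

-5.6 km

Leg 1 (282°, 6.6 km): east 6.6 sin 282° = -6.46, north 6.6 cos 282° = 1.37
Leg 2 (182°, 8.6 km): east 8.6 sin 182° = -0.30, north 8.6 cos 182° = -8.59
Leg 3 (072°, 5.2 km): east 5.2 sin 72° = 4.95, north 5.2 cos 72° = 1.61
Net north component: -5.62 km.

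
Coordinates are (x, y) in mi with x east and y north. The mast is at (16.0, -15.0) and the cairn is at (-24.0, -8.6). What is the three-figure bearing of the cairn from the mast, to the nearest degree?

Δeast = -24.0 − 16.0 = -40.00; Δnorth = -8.6 − -15.0 = 6.40.
Bearing = atan2(Δeast, Δnorth) mod 360° = 279.09° ≈ 279°.

279°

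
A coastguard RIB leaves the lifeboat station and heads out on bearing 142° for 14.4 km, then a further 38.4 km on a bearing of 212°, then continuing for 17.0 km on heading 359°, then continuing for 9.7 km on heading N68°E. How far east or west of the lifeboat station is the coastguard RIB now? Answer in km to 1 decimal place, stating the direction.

Leg 1 (142°, 14.4 km): east 14.4 sin 142° = 8.87, north 14.4 cos 142° = -11.35
Leg 2 (212°, 38.4 km): east 38.4 sin 212° = -20.35, north 38.4 cos 212° = -32.57
Leg 3 (359°, 17.0 km): east 17.0 sin 359° = -0.30, north 17.0 cos 359° = 17.00
Leg 4 (N68°E, 9.7 km): east 9.7 sin 68° = 8.99, north 9.7 cos 68° = 3.63
Net east component: -2.79 km.

2.8 km west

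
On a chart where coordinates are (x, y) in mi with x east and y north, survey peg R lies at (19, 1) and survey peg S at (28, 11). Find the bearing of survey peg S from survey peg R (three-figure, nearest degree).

042°

Δeast = 28 − 19 = 9.00; Δnorth = 11 − 1 = 10.00.
Bearing = atan2(Δeast, Δnorth) mod 360° = 41.99° ≈ 042°.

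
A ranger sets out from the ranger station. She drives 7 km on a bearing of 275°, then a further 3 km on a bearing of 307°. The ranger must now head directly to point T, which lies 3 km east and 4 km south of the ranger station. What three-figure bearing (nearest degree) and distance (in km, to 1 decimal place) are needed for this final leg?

117°, 13.9 km

Leg 1 (275°, 7 km): east 7 sin 275° = -6.97, north 7 cos 275° = 0.61
Leg 2 (307°, 3 km): east 3 sin 307° = -2.40, north 3 cos 307° = 1.81
Current position: (-9.37, 2.42). Target: (3, -4). Remaining: Δeast = 12.37, Δnorth = -6.42.
Bearing = atan2(12.37, -6.42) mod 360° = 117.41°; distance = √((12.37)² + (-6.42)²) = 13.934 km.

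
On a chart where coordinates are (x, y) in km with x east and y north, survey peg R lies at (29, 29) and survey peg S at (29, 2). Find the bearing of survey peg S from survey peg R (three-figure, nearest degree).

180°

Δeast = 29 − 29 = 0.00; Δnorth = 2 − 29 = -27.00.
Bearing = atan2(Δeast, Δnorth) mod 360° = 180.00° ≈ 180°.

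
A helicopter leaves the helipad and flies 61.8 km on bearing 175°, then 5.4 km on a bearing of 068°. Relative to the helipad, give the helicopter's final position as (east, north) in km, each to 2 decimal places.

Leg 1 (175°, 61.8 km): east 61.8 sin 175° = 5.39, north 61.8 cos 175° = -61.56
Leg 2 (068°, 5.4 km): east 5.4 sin 68° = 5.01, north 5.4 cos 68° = 2.02
Summing: 10.39 km east, -59.54 km north → (10.39, -59.54).

(10.39, -59.54)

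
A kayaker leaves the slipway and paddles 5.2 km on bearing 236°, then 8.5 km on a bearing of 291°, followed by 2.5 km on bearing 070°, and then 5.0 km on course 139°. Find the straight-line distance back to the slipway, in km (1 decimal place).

7.2 km

Leg 1 (236°, 5.2 km): east 5.2 sin 236° = -4.31, north 5.2 cos 236° = -2.91
Leg 2 (291°, 8.5 km): east 8.5 sin 291° = -7.94, north 8.5 cos 291° = 3.05
Leg 3 (070°, 2.5 km): east 2.5 sin 70° = 2.35, north 2.5 cos 70° = 0.86
Leg 4 (139°, 5.0 km): east 5.0 sin 139° = 3.28, north 5.0 cos 139° = -3.77
Net: -6.62 east, -2.78 north. Distance = √((-6.62)² + (-2.78)²) = 7.177 km.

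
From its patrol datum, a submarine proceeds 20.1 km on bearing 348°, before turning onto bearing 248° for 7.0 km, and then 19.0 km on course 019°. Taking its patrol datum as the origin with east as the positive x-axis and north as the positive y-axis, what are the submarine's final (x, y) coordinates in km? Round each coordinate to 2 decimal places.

Leg 1 (348°, 20.1 km): east 20.1 sin 348° = -4.18, north 20.1 cos 348° = 19.66
Leg 2 (248°, 7.0 km): east 7.0 sin 248° = -6.49, north 7.0 cos 248° = -2.62
Leg 3 (019°, 19.0 km): east 19.0 sin 19° = 6.19, north 19.0 cos 19° = 17.96
Summing: -4.48 km east, 35.00 km north → (-4.48, 35.00).

(-4.48, 35.00)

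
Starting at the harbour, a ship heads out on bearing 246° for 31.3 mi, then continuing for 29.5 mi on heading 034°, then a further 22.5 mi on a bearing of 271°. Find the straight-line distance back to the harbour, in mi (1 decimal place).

36.7 mi

Leg 1 (246°, 31.3 mi): east 31.3 sin 246° = -28.59, north 31.3 cos 246° = -12.73
Leg 2 (034°, 29.5 mi): east 29.5 sin 34° = 16.50, north 29.5 cos 34° = 24.46
Leg 3 (271°, 22.5 mi): east 22.5 sin 271° = -22.50, north 22.5 cos 271° = 0.39
Net: -34.59 east, 12.12 north. Distance = √((-34.59)² + (12.12)²) = 36.656 mi.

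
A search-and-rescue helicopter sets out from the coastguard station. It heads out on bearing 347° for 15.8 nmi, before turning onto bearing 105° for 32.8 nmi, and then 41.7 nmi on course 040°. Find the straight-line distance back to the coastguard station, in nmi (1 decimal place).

67.3 nmi

Leg 1 (347°, 15.8 nmi): east 15.8 sin 347° = -3.55, north 15.8 cos 347° = 15.40
Leg 2 (105°, 32.8 nmi): east 32.8 sin 105° = 31.68, north 32.8 cos 105° = -8.49
Leg 3 (040°, 41.7 nmi): east 41.7 sin 40° = 26.80, north 41.7 cos 40° = 31.94
Net: 54.93 east, 38.85 north. Distance = √((54.93)² + (38.85)²) = 67.282 nmi.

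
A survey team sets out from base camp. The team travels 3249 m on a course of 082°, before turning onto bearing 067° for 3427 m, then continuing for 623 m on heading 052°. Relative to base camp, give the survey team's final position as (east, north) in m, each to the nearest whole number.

Leg 1 (082°, 3249 m): east 3249 sin 82° = 3217.38, north 3249 cos 82° = 452.17
Leg 2 (067°, 3427 m): east 3427 sin 67° = 3154.57, north 3427 cos 67° = 1339.04
Leg 3 (052°, 623 m): east 623 sin 52° = 490.93, north 623 cos 52° = 383.56
Summing: 6862.88 m east, 2174.77 m north → (6863, 2175).

(6863, 2175)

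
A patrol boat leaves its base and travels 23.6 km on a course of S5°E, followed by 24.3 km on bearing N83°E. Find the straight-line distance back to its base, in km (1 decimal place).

Leg 1 (S5°E, 23.6 km): east 23.6 sin 175° = 2.06, north 23.6 cos 175° = -23.51
Leg 2 (N83°E, 24.3 km): east 24.3 sin 83° = 24.12, north 24.3 cos 83° = 2.96
Net: 26.18 east, -20.55 north. Distance = √((26.18)² + (-20.55)²) = 33.278 km.

33.3 km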